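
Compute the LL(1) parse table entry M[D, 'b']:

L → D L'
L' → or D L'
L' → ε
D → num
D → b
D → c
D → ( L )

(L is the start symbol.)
To find M[D, 'b'], we find productions for D where 'b' is in the predict set (PREDICT(N → α) = (FIRST(α) \ {ε}) ∪ (FOLLOW(N) if α ⇒* ε)).

D → num: PREDICT = { 'num' }
D → b: PREDICT = { 'b' }
  'b' is in predict set, so this production goes in M[D, 'b']
D → c: PREDICT = { 'c' }
D → ( L ): PREDICT = { '(' }

M[D, 'b'] = D → b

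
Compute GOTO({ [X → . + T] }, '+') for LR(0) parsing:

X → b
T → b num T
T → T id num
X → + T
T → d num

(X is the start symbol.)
{ [T → . T id num], [T → . b num T], [T → . d num], [X → + . T] }

GOTO(I, '+') = CLOSURE({ [A → αX.β] : [A → α.Xβ] ∈ I, X = '+' })

Items with dot before '+', with the dot advanced:
  [X → . + T] → [X → + . T]
Closure of the advanced items:
  [X → + . T] has the dot before T: add [T → . b num T], [T → . T id num], [T → . d num]

GOTO = { [T → . T id num], [T → . b num T], [T → . d num], [X → + . T] }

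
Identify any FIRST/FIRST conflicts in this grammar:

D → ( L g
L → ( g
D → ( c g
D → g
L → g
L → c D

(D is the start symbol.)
Yes. D → '(' L g / D → '(' c g on { '(' }

Productions for D:
  D → ( L g: FIRST = { '(' }
  D → ( c g: FIRST = { '(' }
  D → g: FIRST = { 'g' }
Productions for L:
  L → ( g: FIRST = { '(' }
  L → g: FIRST = { 'g' }
  L → c D: FIRST = { 'c' }

Conflict for D: D → ( L g and D → ( c g
  Overlap: { '(' }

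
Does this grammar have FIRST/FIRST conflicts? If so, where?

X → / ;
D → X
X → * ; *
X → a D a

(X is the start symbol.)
No FIRST/FIRST conflicts.

Productions for X:
  X → / ;: FIRST = { '/' }
  X → * ; *: FIRST = { '*' }
  X → a D a: FIRST = { 'a' }
D has only one production, so no FIRST/FIRST conflict is possible there.

All alternatives of each non-terminal have pairwise disjoint FIRST sets.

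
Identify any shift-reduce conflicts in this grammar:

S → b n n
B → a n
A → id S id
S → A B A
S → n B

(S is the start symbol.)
No shift-reduce conflicts

Augment with S' → S and build the canonical LR(0) collection (I0 = CLOSURE({[S' → . S]}), then GOTO on every symbol after a dot until no new states appear). It has 15 states:
  I0: { [A → . id S id], [S → . A B A], [S → . b n n], [S → . n B], [S' → . S] }  — shift
  I1: { [B → . a n], [S → A . B A] }  — shift
  I2: { [S' → S .] }  — accept
  I3: { [S → b . n n] }  — shift
  I4: { [A → . id S id], [A → id . S id], [S → . A B A], [S → . b n n], [S → . n B] }  — shift
  I5: { [B → . a n], [S → n . B] }  — shift
  I6: { [S → n B .] }  — reduce
  I7: { [B → a . n] }  — shift
  I8: { [B → a n .] }  — reduce
  I9: { [A → id S . id] }  — shift
  I10: { [A → id S id .] }  — reduce
  I11: { [S → b n . n] }  — shift
  I12: { [S → b n n .] }  — reduce
  I13: { [A → . id S id], [S → A B . A] }  — shift
  I14: { [S → A B A .] }  — reduce

No state contains both a complete item and a shift item.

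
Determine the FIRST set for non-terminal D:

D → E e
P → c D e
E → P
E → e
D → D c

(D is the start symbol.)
To compute FIRST(D), examine every production with D on the left-hand side, reading each right-hand side left to right until a non-nullable symbol is reached.

FIRST sets of the other non-terminals involved (by the same procedure, iterated to a fixed point):
  FIRST(E) = { 'c', 'e' }

From D → E e:
  - E is a non-terminal: add FIRST(E) \ {ε} = { 'c', 'e' }
    E is not nullable, so stop
From D → D c:
  - D is the symbol being defined: contributes nothing new
    D is not nullable, so stop

Collecting: FIRST(D) = { 'c', 'e' }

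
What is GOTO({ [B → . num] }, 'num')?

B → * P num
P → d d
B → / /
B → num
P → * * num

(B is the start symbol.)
GOTO(I, 'num') = CLOSURE({ [A → αX.β] : [A → α.Xβ] ∈ I, X = 'num' })

Items with dot before 'num', with the dot advanced:
  [B → . num] → [B → num .]
Closure adds nothing (no advanced item has the dot before a non-terminal).

GOTO = { [B → num .] }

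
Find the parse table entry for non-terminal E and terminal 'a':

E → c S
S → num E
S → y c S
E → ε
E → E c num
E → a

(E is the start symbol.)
To find M[E, 'a'], we find productions for E where 'a' is in the predict set (PREDICT(N → α) = (FIRST(α) \ {ε}) ∪ (FOLLOW(N) if α ⇒* ε)).

Relevant sets:
  FIRST(E) = { 'a', 'c', ε }
  FOLLOW(E) = { $, 'c' }

E → c S: PREDICT = { 'c' }
E → ε: PREDICT = { $, 'c' }
E → E c num: PREDICT = { 'a', 'c' }
  'a' is in predict set, so this production goes in M[E, 'a']
E → a: PREDICT = { 'a' }
  'a' is in predict set, so this production goes in M[E, 'a']

M[E, 'a'] = E → E c num, E → a  (a multiply-defined cell — the grammar is not LL(1))

Answer: E → E c num, E → a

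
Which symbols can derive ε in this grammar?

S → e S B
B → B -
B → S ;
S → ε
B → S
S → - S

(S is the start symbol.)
{ 'B', 'S' }

ε-productions: S → ε
So S is immediately nullable.
B → S: every symbol on the right is nullable, so B is nullable too.
Every non-terminal is now nullable.
Nullable = { 'B', 'S' }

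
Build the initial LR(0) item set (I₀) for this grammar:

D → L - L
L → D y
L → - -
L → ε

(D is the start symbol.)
First, augment the grammar with D' → D
I₀ = CLOSURE({ [D' → . D] }):
  [D' → . D] has the dot before D: add [D → . L - L]
  [D → . L - L] has the dot before L: add [L → . D y], [L → . - -], [L → .]
No further items can be added.

I₀ = { [D → . L - L], [D' → . D], [L → . - -], [L → . D y], [L → .] }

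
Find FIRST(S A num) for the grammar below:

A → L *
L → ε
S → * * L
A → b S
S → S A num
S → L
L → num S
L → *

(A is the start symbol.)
{ '*', 'b', 'num' }

FIRST sets of the non-terminals involved (from the grammar, by fixed-point iteration):
  FIRST(S) = { '*', 'b', 'num', ε }
  FIRST(A) = { '*', 'b', 'num' }

To compute FIRST(S A num), process the symbols left to right:
Symbol S is a non-terminal. Add FIRST(S) \ {ε} = { '*', 'b', 'num' }
S is nullable (ε ∈ FIRST(S)), continue to the next symbol.
Symbol A is a non-terminal. Add FIRST(A) \ {ε} = { '*', 'b', 'num' }
A is not nullable (ε ∉ FIRST(A)), so stop here.
FIRST(S A num) = { '*', 'b', 'num' }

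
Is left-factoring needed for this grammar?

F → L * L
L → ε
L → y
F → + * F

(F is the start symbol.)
No, left-factoring is not needed

Left-factoring is needed when two productions for the same non-terminal
share a common prefix on the right-hand side.

Productions for F:
  F → L * L
  F → + * F
Productions for L:
  L → ε
  L → y

No common prefixes found.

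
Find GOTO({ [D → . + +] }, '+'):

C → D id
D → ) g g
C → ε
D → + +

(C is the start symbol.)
GOTO(I, '+') = CLOSURE({ [A → αX.β] : [A → α.Xβ] ∈ I, X = '+' })

Items with dot before '+', with the dot advanced:
  [D → . + +] → [D → + . +]
Closure adds nothing (no advanced item has the dot before a non-terminal).

GOTO = { [D → + . +] }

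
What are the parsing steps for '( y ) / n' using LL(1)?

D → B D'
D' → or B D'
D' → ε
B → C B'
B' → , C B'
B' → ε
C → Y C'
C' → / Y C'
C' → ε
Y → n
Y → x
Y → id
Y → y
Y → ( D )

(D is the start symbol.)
LL(1) parsing maintains a stack (initially the start symbol over $) and the input. At each step: if the stack top is a terminal, match it against the current input token; if it is a non-terminal N, replace it with the RHS of M[N, lookahead] (the unique production whose predict set contains the lookahead).

Stack is shown with the top on the left.

Stack                    Input        Action
--------------------------------------------
D $                      ( y ) / n $  output D → B D'
B D' $                   ( y ) / n $  output B → C B'
C B' D' $                ( y ) / n $  output C → Y C'
Y C' B' D' $             ( y ) / n $  output Y → ( D )
( D ) C' B' D' $         ( y ) / n $  match '('
D ) C' B' D' $           y ) / n $    output D → B D'
B D' ) C' B' D' $        y ) / n $    output B → C B'
C B' D' ) C' B' D' $     y ) / n $    output C → Y C'
Y C' B' D' ) C' B' D' $  y ) / n $    output Y → y
y C' B' D' ) C' B' D' $  y ) / n $    match 'y'
C' B' D' ) C' B' D' $    ) / n $      output C' → ε
B' D' ) C' B' D' $       ) / n $      output B' → ε
D' ) C' B' D' $          ) / n $      output D' → ε
) C' B' D' $             ) / n $      match ')'
C' B' D' $               / n $        output C' → / Y C'
/ Y C' B' D' $           / n $        match '/'
Y C' B' D' $             n $          output Y → n
n C' B' D' $             n $          match 'n'
C' B' D' $               $            output C' → ε
B' D' $                  $            output B' → ε
D' $                     $            output D' → ε
$                        $            accept

The string is accepted.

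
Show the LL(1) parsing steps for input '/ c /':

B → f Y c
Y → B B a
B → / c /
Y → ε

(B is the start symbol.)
LL(1) parsing maintains a stack (initially the start symbol over $) and the input. At each step: if the stack top is a terminal, match it against the current input token; if it is a non-terminal N, replace it with the RHS of M[N, lookahead] (the unique production whose predict set contains the lookahead).

Stack is shown with the top on the left.

Stack    Input    Action
------------------------
B $      / c / $  output B → / c /
/ c / $  / c / $  match '/'
c / $    c / $    match 'c'
/ $      / $      match '/'
$        $        accept

The string is accepted.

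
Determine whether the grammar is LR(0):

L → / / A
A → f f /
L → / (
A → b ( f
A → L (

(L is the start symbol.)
Yes, the grammar is LR(0)

Augment with L' → L and build the canonical LR(0) collection (I0 = CLOSURE({[L' → . L]}), then GOTO on every symbol after a dot until no new states appear). It has 14 states:
  I0: { [L → . / (], [L → . / / A], [L' → . L] }  — shift
  I1: { [L → / . (], [L → / . / A] }  — shift
  I2: { [L' → L .] }  — accept
  I3: { [L → / ( .] }  — reduce
  I4: { [A → . L (], [A → . b ( f], [A → . f f /], [L → . / (], [L → . / / A], [L → / / . A] }  — shift
  I5: { [L → / / A .] }  — reduce
  I6: { [A → L . (] }  — shift
  I7: { [A → b . ( f] }  — shift
  I8: { [A → f . f /] }  — shift
  I9: { [A → f f . /] }  — shift
  I10: { [A → f f / .] }  — reduce
  I11: { [A → b ( . f] }  — shift
  I12: { [A → b ( f .] }  — reduce
  I13: { [A → L ( .] }  — reduce

Every state is either a pure shift/goto state or contains exactly one complete item and nothing to shift — no conflicts. The grammar is LR(0).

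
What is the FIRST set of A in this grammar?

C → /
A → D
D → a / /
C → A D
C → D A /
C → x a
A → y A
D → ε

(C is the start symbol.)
To compute FIRST(A), examine every production with A on the left-hand side, reading each right-hand side left to right until a non-nullable symbol is reached.

FIRST sets of the other non-terminals involved (by the same procedure, iterated to a fixed point):
  FIRST(D) = { 'a', ε }

From A → D:
  - D is a non-terminal: add FIRST(D) \ {ε} = { 'a' }
    D is nullable and nothing follows, so the whole right-hand side can vanish: ε ∈ FIRST(A)
From A → y A:
  - y is a terminal: add 'y' and stop

Collecting: FIRST(A) = { 'a', 'y', ε }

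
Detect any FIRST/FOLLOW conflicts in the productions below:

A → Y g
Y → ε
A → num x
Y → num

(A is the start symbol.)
Nullable non-terminals: Y.

Y: nullable alternative(s) Y → ε; FOLLOW(Y) = { 'g' }
  Y → ε: FIRST \ {ε} = { } — this is the only nullable alternative, skip
  Y → num: FIRST \ {ε} = { 'num' } — disjoint from FOLLOW(Y)

A has no nullable alternative, so no FIRST/FOLLOW check is needed there.

No FIRST/FOLLOW conflicts found.

Answer: No FIRST/FOLLOW conflicts.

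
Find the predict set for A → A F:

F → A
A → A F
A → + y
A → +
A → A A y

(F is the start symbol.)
PREDICT(A → A F) = (FIRST(RHS) \ {ε}) ∪ (FOLLOW(A) if ε ∈ FIRST(RHS), i.e. RHS ⇒* ε)
FIRST(A) = { '+' }
FIRST(A F) = { '+' }
ε ∉ FIRST(A F), so FOLLOW(A) is not added.
PREDICT(A → A F) = { '+' }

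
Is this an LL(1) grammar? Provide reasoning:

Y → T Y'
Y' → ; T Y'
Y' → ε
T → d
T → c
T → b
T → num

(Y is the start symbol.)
A grammar is LL(1) if for each non-terminal N with multiple productions, the predict sets of those productions are pairwise disjoint, where PREDICT(N → α) = (FIRST(α) \ {ε}) ∪ (FOLLOW(N) if α ⇒* ε).

Relevant sets:
  FOLLOW(Y') = { $ }

For Y':
  PREDICT(Y' → ';' T Y') = { ';' }
  PREDICT(Y' → ε) = { $ }
For T:
  PREDICT(T → d) = { 'd' }
  PREDICT(T → c) = { 'c' }
  PREDICT(T → b) = { 'b' }
  PREDICT(T → num) = { 'num' }
Y has a single production, so nothing to check there.

All predict sets are disjoint. The grammar IS LL(1).

Answer: Yes, the grammar is LL(1).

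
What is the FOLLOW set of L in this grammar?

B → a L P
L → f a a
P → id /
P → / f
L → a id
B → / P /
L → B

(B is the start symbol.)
In B → a L P: L is followed by P, add FIRST(P) \ {ε} = { '/', 'id' }

Taking the union: FOLLOW(L) = { '/', 'id' }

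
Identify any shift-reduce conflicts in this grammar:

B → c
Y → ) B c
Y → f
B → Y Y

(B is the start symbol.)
Augment with B' → B and build the canonical LR(0) collection (I0 = CLOSURE({[B' → . B]}), then GOTO on every symbol after a dot until no new states appear). It has 9 states:
  I0: { [B → . Y Y], [B → . c], [B' → . B], [Y → . ) B c], [Y → . f] }  — shift
  I1: { [B → . Y Y], [B → . c], [Y → ) . B c], [Y → . ) B c], [Y → . f] }  — shift
  I2: { [B' → B .] }  — accept
  I3: { [B → Y . Y], [Y → . ) B c], [Y → . f] }  — shift
  I4: { [B → c .] }  — reduce
  I5: { [Y → f .] }  — reduce
  I6: { [B → Y Y .] }  — reduce
  I7: { [Y → ) B . c] }  — shift
  I8: { [Y → ) B c .] }  — reduce

No state contains both a complete item and a shift item.

Answer: No shift-reduce conflicts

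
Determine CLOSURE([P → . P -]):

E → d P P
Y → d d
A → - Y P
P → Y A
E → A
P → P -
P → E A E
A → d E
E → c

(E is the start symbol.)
{ [A → . - Y P], [A → . d E], [E → . A], [E → . c], [E → . d P P], [P → . E A E], [P → . P -], [P → . Y A], [Y → . d d] }

Start with: [P → . P -]
  [P → . P -] has the dot before P: add [P → . Y A], [P → . E A E]
  [P → . Y A] has the dot before Y: add [Y → . d d]
  [P → . E A E] has the dot before E: add [E → . d P P], [E → . A], [E → . c]
  [E → . A] has the dot before A: add [A → . - Y P], [A → . d E]
No further items can be added.

CLOSURE = { [A → . - Y P], [A → . d E], [E → . A], [E → . c], [E → . d P P], [P → . E A E], [P → . P -], [P → . Y A], [Y → . d d] }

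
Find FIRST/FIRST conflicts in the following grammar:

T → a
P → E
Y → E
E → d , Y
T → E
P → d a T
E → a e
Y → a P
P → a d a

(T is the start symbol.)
FIRST sets of the non-terminals at (or reachable through a nullable prefix from) the front of some alternative:
  FIRST(E) = { 'a', 'd' }

Productions for T:
  T → a: FIRST = { 'a' }
  T → E: FIRST = { 'a', 'd' }
Productions for P:
  P → E: FIRST = { 'a', 'd' }
  P → d a T: FIRST = { 'd' }
  P → a d a: FIRST = { 'a' }
Productions for Y:
  Y → E: FIRST = { 'a', 'd' }
  Y → a P: FIRST = { 'a' }
Productions for E:
  E → d , Y: FIRST = { 'd' }
  E → a e: FIRST = { 'a' }

Conflict for T: T → a and T → E
  Overlap: { 'a' }
Conflict for P: P → E and P → d a T
  Overlap: { 'd' }
Conflict for P: P → E and P → a d a
  Overlap: { 'a' }
Conflict for Y: Y → E and Y → a P
  Overlap: { 'a' }

Answer: Yes. T → a / T → E on { 'a' }; P → E / P → d a T on { 'd' }; P → E / P → a d a on { 'a' }; Y → E / Y → a P on { 'a' }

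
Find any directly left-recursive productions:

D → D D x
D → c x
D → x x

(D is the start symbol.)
Direct left recursion occurs when N → N α for some non-terminal N (the right-hand side begins with the left-hand side itself).

D → D D x: LEFT RECURSIVE (starts with D)
D → c x: starts with c
D → x x: starts with x

The grammar has direct left recursion on: D.

Answer: Yes, D is left-recursive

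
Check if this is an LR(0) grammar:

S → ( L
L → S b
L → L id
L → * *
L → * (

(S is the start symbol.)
A grammar is LR(0) if no state in the canonical LR(0) collection has:
  - both a shift item (dot before a terminal) and a complete item (shift-reduce conflict), or
  - two or more complete items (reduce-reduce conflict; the accept item [S' → S .] counts as a complete item here).

Augment with S' → S and build the canonical LR(0) collection (I0 = CLOSURE({[S' → . S]}), then GOTO on every symbol after a dot until no new states appear). It has 10 states:
  I0: { [S → . ( L], [S' → . S] }  — shift
  I1: { [L → . * (], [L → . * *], [L → . L id], [L → . S b], [S → ( . L], [S → . ( L] }  — shift
  I2: { [S' → S .] }  — accept
  I3: { [L → * . (], [L → * . *] }  — shift
  I4: { [L → L . id], [S → ( L .] }  — shift, reduce
  I5: { [L → S . b] }  — shift
  I6: { [L → S b .] }  — reduce
  I7: { [L → L id .] }  — reduce
  I8: { [L → * ( .] }  — reduce
  I9: { [L → * * .] }  — reduce

Conflict in state I4:
  Shift-reduce conflict between [S → ( L .] and [L → L . id]
So the grammar is NOT LR(0).

Answer: No. Shift-reduce conflict between [S → ( L .] and [L → L . id]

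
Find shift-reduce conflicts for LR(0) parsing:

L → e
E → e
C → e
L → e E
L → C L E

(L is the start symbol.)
Augment with L' → L and build the canonical LR(0) collection (I0 = CLOSURE({[L' → . L]}), then GOTO on every symbol after a dot until no new states appear). It has 8 states:
  I0: { [C → . e], [L → . C L E], [L → . e E], [L → . e], [L' → . L] }  — shift
  I1: { [C → . e], [L → . C L E], [L → . e E], [L → . e], [L → C . L E] }  — shift
  I2: { [L' → L .] }  — accept
  I3: { [C → e .], [E → . e], [L → e . E], [L → e .] }  — shift, 2 reduces
  I4: { [L → e E .] }  — reduce
  I5: { [E → e .] }  — reduce
  I6: { [E → . e], [L → C L . E] }  — shift
  I7: { [L → C L E .] }  — reduce

I3 contains reduce items [C → e .], [L → e .] and shift item [E → . e] — shift-reduce conflict.

Answer: Yes — I3: [C → e .] vs [E → . e]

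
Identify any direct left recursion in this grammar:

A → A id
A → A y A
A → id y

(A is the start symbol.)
Yes, A is left-recursive

A → A id: LEFT RECURSIVE (starts with A)
A → A y A: LEFT RECURSIVE (starts with A)
A → id y: starts with id

The grammar has direct left recursion on: A.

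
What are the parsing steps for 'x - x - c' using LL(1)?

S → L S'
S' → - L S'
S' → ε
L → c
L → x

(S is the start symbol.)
Stack is shown with the top on the left.

Stack     Input        Action
-----------------------------
S $       x - x - c $  output S → L S'
L S' $    x - x - c $  output L → x
x S' $    x - x - c $  match 'x'
S' $      - x - c $    output S' → - L S'
- L S' $  - x - c $    match '-'
L S' $    x - c $      output L → x
x S' $    x - c $      match 'x'
S' $      - c $        output S' → - L S'
- L S' $  - c $        match '-'
L S' $    c $          output L → c
c S' $    c $          match 'c'
S' $      $            output S' → ε
$         $            accept

The string is accepted.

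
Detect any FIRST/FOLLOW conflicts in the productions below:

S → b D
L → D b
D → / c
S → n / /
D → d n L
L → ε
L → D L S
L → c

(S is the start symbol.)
Yes. L → D b with FOLLOW(L) on { '/', 'd' }; L → D L S with FOLLOW(L) on { '/', 'd' }; L → c with FOLLOW(L) on { 'c' }

A FIRST/FOLLOW conflict occurs when a non-terminal N has a nullable alternative N → β (β ⇒* ε) and another alternative N → α with FIRST(α) ∩ FOLLOW(N) ≠ ∅: on such a lookahead the parser cannot decide between expanding α and letting N vanish via β.

Nullable non-terminals: L.
FIRST sets used below: FIRST(D) = { '/', 'd' }

L: nullable alternative(s) L → ε; FOLLOW(L) = { $, '/', 'b', 'c', 'd', 'n' }
  L → D b: FIRST \ {ε} = { '/', 'd' } — overlaps FOLLOW(L) on { '/', 'd' }: CONFLICT
  L → ε: FIRST \ {ε} = { } — this is the only nullable alternative, skip
  L → D L S: FIRST \ {ε} = { '/', 'd' } — overlaps FOLLOW(L) on { '/', 'd' }: CONFLICT
  L → c: FIRST \ {ε} = { 'c' } — overlaps FOLLOW(L) on { 'c' }: CONFLICT

D, S have no nullable alternative, so no FIRST/FOLLOW check is needed there.

So the grammar has 3 FIRST/FOLLOW conflicts (marked CONFLICT above).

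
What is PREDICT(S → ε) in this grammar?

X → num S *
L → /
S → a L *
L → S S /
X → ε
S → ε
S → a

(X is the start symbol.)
{ '*', '/', 'a' }

PREDICT(S → ε) = (FIRST(RHS) \ {ε}) ∪ (FOLLOW(S) if ε ∈ FIRST(RHS), i.e. RHS ⇒* ε)
The right-hand side is ε (FIRST(ε) = { ε }), so the predict set is FOLLOW(S) = { '*', '/', 'a' }
PREDICT(S → ε) = { '*', '/', 'a' }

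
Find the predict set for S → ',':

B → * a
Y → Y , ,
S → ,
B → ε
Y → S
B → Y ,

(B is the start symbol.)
PREDICT(S → ',') = (FIRST(RHS) \ {ε}) ∪ (FOLLOW(S) if ε ∈ FIRST(RHS), i.e. RHS ⇒* ε)
FIRST(',') = { ',' }
ε ∉ FIRST(','), so FOLLOW(S) is not added.
PREDICT(S → ',') = { ',' }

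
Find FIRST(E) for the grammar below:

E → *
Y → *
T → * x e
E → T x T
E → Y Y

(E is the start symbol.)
{ '*' }

FIRST sets of the other non-terminals involved (by the same procedure, iterated to a fixed point):
  FIRST(T) = { '*' }
  FIRST(Y) = { '*' }

From E → *:
  - '*' is a terminal: add '*' and stop
From E → T x T:
  - T is a non-terminal: add FIRST(T) \ {ε} = { '*' }
    T is not nullable, so stop
From E → Y Y:
  - Y is a non-terminal: add FIRST(Y) \ {ε} = { '*' }
    Y is not nullable, so stop

Collecting: FIRST(E) = { '*' }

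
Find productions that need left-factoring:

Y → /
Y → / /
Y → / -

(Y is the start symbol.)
Yes, Y has productions with common prefix '/'

Left-factoring is needed when two productions for the same non-terminal
share a common prefix on the right-hand side.

Productions for Y:
  Y → /
  Y → / /
  Y → / -

Found common prefix '/' in productions for Y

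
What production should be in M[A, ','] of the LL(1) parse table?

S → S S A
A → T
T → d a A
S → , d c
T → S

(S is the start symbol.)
A → T

To find M[A, ','], we find productions for A where ',' is in the predict set (PREDICT(N → α) = (FIRST(α) \ {ε}) ∪ (FOLLOW(N) if α ⇒* ε)).

Relevant sets:
  FIRST(T) = { ',', 'd' }

A → T: PREDICT = { ',', 'd' }
  ',' is in predict set, so this production goes in M[A, ',']

M[A, ','] = A → T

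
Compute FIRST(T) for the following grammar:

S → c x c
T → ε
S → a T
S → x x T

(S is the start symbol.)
From T → ε:
  - ε-production, so ε ∈ FIRST(T)

Collecting: FIRST(T) = { ε }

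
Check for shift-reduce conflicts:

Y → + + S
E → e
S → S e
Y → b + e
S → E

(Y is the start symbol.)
Yes — I8: [Y → + + S .] vs [S → S . e]

Augment with Y' → Y and build the canonical LR(0) collection (I0 = CLOSURE({[Y' → . Y]}), then GOTO on every symbol after a dot until no new states appear). It has 11 states:
  I0: { [Y → . + + S], [Y → . b + e], [Y' → . Y] }  — shift
  I1: { [Y → + . + S] }  — shift
  I2: { [Y' → Y .] }  — accept
  I3: { [Y → b . + e] }  — shift
  I4: { [Y → b + . e] }  — shift
  I5: { [Y → b + e .] }  — reduce
  I6: { [E → . e], [S → . E], [S → . S e], [Y → + + . S] }  — shift
  I7: { [S → E .] }  — reduce
  I8: { [S → S . e], [Y → + + S .] }  — shift, reduce
  I9: { [E → e .] }  — reduce
  I10: { [S → S e .] }  — reduce

I8 contains reduce item [Y → + + S .] and shift item [S → S . e] — shift-reduce conflict.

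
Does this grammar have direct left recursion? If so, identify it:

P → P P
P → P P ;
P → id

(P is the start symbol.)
P → P P: LEFT RECURSIVE (starts with P)
P → P P ;: LEFT RECURSIVE (starts with P)
P → id: starts with id

The grammar has direct left recursion on: P.

Answer: Yes, P is left-recursive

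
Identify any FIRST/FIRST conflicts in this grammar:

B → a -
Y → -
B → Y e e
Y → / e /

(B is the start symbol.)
FIRST sets of the non-terminals at (or reachable through a nullable prefix from) the front of some alternative:
  FIRST(Y) = { '-', '/' }

Productions for B:
  B → a -: FIRST = { 'a' }
  B → Y e e: FIRST = { '-', '/' }
Productions for Y:
  Y → -: FIRST = { '-' }
  Y → / e /: FIRST = { '/' }

All alternatives of each non-terminal have pairwise disjoint FIRST sets.

Answer: No FIRST/FIRST conflicts.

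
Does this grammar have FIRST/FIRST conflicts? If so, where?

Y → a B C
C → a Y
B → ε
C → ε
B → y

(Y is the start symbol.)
No FIRST/FIRST conflicts.

A FIRST/FIRST conflict occurs when two productions N → α and N → β for the same non-terminal have FIRST(α) ∩ FIRST(β) ≠ ∅ (with ε ∈ FIRST of a nullable right-hand side, so two nullable alternatives also conflict).

Productions for C:
  C → a Y: FIRST = { 'a' }
  C → ε: FIRST = { ε }
Productions for B:
  B → ε: FIRST = { ε }
  B → y: FIRST = { 'y' }
Y has only one production, so no FIRST/FIRST conflict is possible there.

All alternatives of each non-terminal have pairwise disjoint FIRST sets.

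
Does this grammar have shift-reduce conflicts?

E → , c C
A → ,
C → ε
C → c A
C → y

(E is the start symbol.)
A shift-reduce conflict occurs when an LR(0) state has both:
  - a complete (reduce) item [A → α .] (dot at the end), and
  - a shift item [B → β . c γ] (dot before a terminal).

Augment with E' → E and build the canonical LR(0) collection (I0 = CLOSURE({[E' → . E]}), then GOTO on every symbol after a dot until no new states appear). It has 9 states:
  I0: { [E → . , c C], [E' → . E] }  — shift
  I1: { [E → , . c C] }  — shift
  I2: { [E' → E .] }  — accept
  I3: { [C → . c A], [C → . y], [C → .], [E → , c . C] }  — shift, reduce
  I4: { [E → , c C .] }  — reduce
  I5: { [A → . ,], [C → c . A] }  — shift
  I6: { [C → y .] }  — reduce
  I7: { [A → , .] }  — reduce
  I8: { [C → c A .] }  — reduce

I3 contains reduce item [C → .] and shift items [C → . c A], [C → . y] — shift-reduce conflict.

Answer: Yes — I3: [C → .] vs [C → . c A]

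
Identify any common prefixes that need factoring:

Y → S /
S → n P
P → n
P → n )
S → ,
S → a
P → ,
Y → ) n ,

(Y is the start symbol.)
Yes, P has productions with common prefix 'n'

Left-factoring is needed when two productions for the same non-terminal
share a common prefix on the right-hand side.

Productions for Y:
  Y → S /
  Y → ) n ,
Productions for S:
  S → n P
  S → ,
  S → a
Productions for P:
  P → n
  P → n )
  P → ,

Found common prefix 'n' in productions for P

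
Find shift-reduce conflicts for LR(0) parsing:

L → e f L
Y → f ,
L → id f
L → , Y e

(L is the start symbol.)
Augment with L' → L and build the canonical LR(0) collection (I0 = CLOSURE({[L' → . L]}), then GOTO on every symbol after a dot until no new states appear). It has 12 states:
  I0: { [L → . , Y e], [L → . e f L], [L → . id f], [L' → . L] }  — shift
  I1: { [L → , . Y e], [Y → . f ,] }  — shift
  I2: { [L' → L .] }  — accept
  I3: { [L → e . f L] }  — shift
  I4: { [L → id . f] }  — shift
  I5: { [L → id f .] }  — reduce
  I6: { [L → . , Y e], [L → . e f L], [L → . id f], [L → e f . L] }  — shift
  I7: { [L → e f L .] }  — reduce
  I8: { [L → , Y . e] }  — shift
  I9: { [Y → f . ,] }  — shift
  I10: { [Y → f , .] }  — reduce
  I11: { [L → , Y e .] }  — reduce

No state contains both a complete item and a shift item.

Answer: No shift-reduce conflicts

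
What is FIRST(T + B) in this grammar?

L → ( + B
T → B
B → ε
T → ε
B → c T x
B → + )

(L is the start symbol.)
FIRST sets of the non-terminals involved (from the grammar, by fixed-point iteration):
  FIRST(T) = { '+', 'c', ε }

To compute FIRST(T + B), process the symbols left to right:
Symbol T is a non-terminal. Add FIRST(T) \ {ε} = { '+', 'c' }
T is nullable (ε ∈ FIRST(T)), continue to the next symbol.
Symbol + is a terminal. Add '+' and stop.
FIRST(T + B) = { '+', 'c' }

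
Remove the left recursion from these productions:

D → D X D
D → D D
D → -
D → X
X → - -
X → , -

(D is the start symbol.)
D → - D'
D → X D'
D' → X D D'
D' → D D'
D' → ε
X → - -
X → , -

D is directly left-recursive. The standard transformation for
  A → A α₁ | ... | A α_m | β₁ | ... | β_n
is
  A  → β₁ A' | ... | β_n A'
  A' → α₁ A' | ... | α_m A' | ε

D → - becomes D → - D'
D → X becomes D → X D'
D → D X D becomes D' → X D D'
D → D D becomes D' → D D'
Add D' → ε

Productions for other non-terminals are unchanged:
  X → - -
  X → , -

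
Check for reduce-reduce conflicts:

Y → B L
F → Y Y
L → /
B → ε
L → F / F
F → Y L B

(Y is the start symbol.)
Augment with Y' → Y and build the canonical LR(0) collection (I0 = CLOSURE({[Y' → . Y]}), then GOTO on every symbol after a dot until no new states appear). It has 12 states:
  I0: { [B → .], [Y → . B L], [Y' → . Y] }  — reduce
  I1: { [B → .], [F → . Y L B], [F → . Y Y], [L → . /], [L → . F / F], [Y → . B L], [Y → B . L] }  — shift, reduce
  I2: { [Y' → Y .] }  — accept
  I3: { [L → / .] }  — reduce
  I4: { [L → F . / F] }  — shift
  I5: { [Y → B L .] }  — reduce
  I6: { [B → .], [F → . Y L B], [F → . Y Y], [F → Y . L B], [F → Y . Y], [L → . /], [L → . F / F], [Y → . B L] }  — shift, reduce
  I7: { [B → .], [F → Y L . B] }  — reduce
  I8: { [B → .], [F → . Y L B], [F → . Y Y], [F → Y . L B], [F → Y . Y], [F → Y Y .], [L → . /], [L → . F / F], [Y → . B L] }  — shift, 2 reduces
  I9: { [F → Y L B .] }  — reduce
  I10: { [B → .], [F → . Y L B], [F → . Y Y], [L → F / . F], [Y → . B L] }  — reduce
  I11: { [L → F / F .] }  — reduce

I8 contains complete items [B → .], [F → Y Y .] — reduce-reduce conflict.

Answer: Yes — I8: [B → .] vs [F → Y Y .]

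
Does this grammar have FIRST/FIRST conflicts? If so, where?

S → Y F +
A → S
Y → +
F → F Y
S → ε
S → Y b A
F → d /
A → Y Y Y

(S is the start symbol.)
FIRST sets of the non-terminals at (or reachable through a nullable prefix from) the front of some alternative:
  FIRST(Y) = { '+' }
  FIRST(S) = { '+', ε }
  FIRST(F) = { 'd' }

Productions for S:
  S → Y F +: FIRST = { '+' }
  S → ε: FIRST = { ε }
  S → Y b A: FIRST = { '+' }
Productions for A:
  A → S: FIRST = { '+', ε }
  A → Y Y Y: FIRST = { '+' }
Productions for F:
  F → F Y: FIRST = { 'd' }
  F → d /: FIRST = { 'd' }
Y has only one production, so no FIRST/FIRST conflict is possible there.

Conflict for S: S → Y F + and S → Y b A
  Overlap: { '+' }
Conflict for A: A → S and A → Y Y Y
  Overlap: { '+' }
Conflict for F: F → F Y and F → d /
  Overlap: { 'd' }

Answer: Yes. S → Y F '+' / S → Y b A on { '+' }; A → S / A → Y Y Y on { '+' }; F → F Y / F → d '/' on { 'd' }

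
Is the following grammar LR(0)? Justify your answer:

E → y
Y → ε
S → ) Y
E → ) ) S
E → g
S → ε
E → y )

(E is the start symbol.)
No. Shift-reduce conflict between [E → y .] and [E → y . )]

A grammar is LR(0) if no state in the canonical LR(0) collection has:
  - both a shift item (dot before a terminal) and a complete item (shift-reduce conflict), or
  - two or more complete items (reduce-reduce conflict; the accept item [E' → E .] counts as a complete item here).

Augment with E' → E and build the canonical LR(0) collection (I0 = CLOSURE({[E' → . E]}), then GOTO on every symbol after a dot until no new states appear). It has 10 states:
  I0: { [E → . ) ) S], [E → . g], [E → . y )], [E → . y], [E' → . E] }  — shift
  I1: { [E → ) . ) S] }  — shift
  I2: { [E' → E .] }  — accept
  I3: { [E → g .] }  — reduce
  I4: { [E → y . )], [E → y .] }  — shift, reduce
  I5: { [E → y ) .] }  — reduce
  I6: { [E → ) ) . S], [S → . ) Y], [S → .] }  — shift, reduce
  I7: { [S → ) . Y], [Y → .] }  — reduce
  I8: { [E → ) ) S .] }  — reduce
  I9: { [S → ) Y .] }  — reduce

Conflict in state I4:
  Shift-reduce conflict between [E → y .] and [E → y . )]
So the grammar is NOT LR(0).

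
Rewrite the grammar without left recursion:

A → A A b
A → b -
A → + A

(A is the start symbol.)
A → b - A'
A → + A A'
A' → A b A'
A' → ε

A is directly left-recursive. The standard transformation for
  A → A α₁ | ... | A α_m | β₁ | ... | β_n
is
  A  → β₁ A' | ... | β_n A'
  A' → α₁ A' | ... | α_m A' | ε

A → b - becomes A → b - A'
A → + A becomes A → + A A'
A → A A b becomes A' → A b A'
Add A' → ε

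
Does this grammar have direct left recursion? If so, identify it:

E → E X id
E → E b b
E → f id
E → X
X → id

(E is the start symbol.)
Yes, E is left-recursive

E → E X id: LEFT RECURSIVE (starts with E)
E → E b b: LEFT RECURSIVE (starts with E)
E → f id: starts with f
E → X: starts with X
X → id: starts with id

The grammar has direct left recursion on: E.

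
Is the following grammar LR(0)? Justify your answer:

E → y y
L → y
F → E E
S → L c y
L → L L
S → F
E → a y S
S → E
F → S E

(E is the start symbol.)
Augment with E' → E and build the canonical LR(0) collection (I0 = CLOSURE({[E' → . E]}), then GOTO on every symbol after a dot until no new states appear). It has 17 states:
  I0: { [E → . a y S], [E → . y y], [E' → . E] }  — shift
  I1: { [E' → E .] }  — accept
  I2: { [E → a . y S] }  — shift
  I3: { [E → y . y] }  — shift
  I4: { [E → y y .] }  — reduce
  I5: { [E → . a y S], [E → . y y], [E → a y . S], [F → . E E], [F → . S E], [L → . L L], [L → . y], [S → . E], [S → . F], [S → . L c y] }  — shift
  I6: { [E → . a y S], [E → . y y], [F → E . E], [S → E .] }  — shift, reduce
  I7: { [S → F .] }  — reduce
  I8: { [L → . L L], [L → . y], [L → L . L], [S → L . c y] }  — shift
  I9: { [E → . a y S], [E → . y y], [E → a y S .], [F → S . E] }  — shift, reduce
  I10: { [E → y . y], [L → y .] }  — shift, reduce
  I11: { [F → S E .] }  — reduce
  I12: { [L → . L L], [L → . y], [L → L . L], [L → L L .] }  — shift, reduce
  I13: { [S → L c . y] }  — shift
  I14: { [L → y .] }  — reduce
  I15: { [S → L c y .] }  — reduce
  I16: { [F → E E .] }  — reduce

Conflict in state I6:
  Shift-reduce conflict between [S → E .] and [E → . a y S]
So the grammar is NOT LR(0).

Answer: No. Shift-reduce conflict between [S → E .] and [E → . a y S]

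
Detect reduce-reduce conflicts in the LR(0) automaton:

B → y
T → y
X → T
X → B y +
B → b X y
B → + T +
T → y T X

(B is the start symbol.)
Yes — I8: [B → y .] vs [T → y .]

A reduce-reduce conflict occurs when an LR(0) state has two complete items [A → α .] and [B → β .] — both call for a reduction, and with no lookahead the parser cannot choose between them.

Augment with B' → B and build the canonical LR(0) collection (I0 = CLOSURE({[B' → . B]}), then GOTO on every symbol after a dot until no new states appear). It has 17 states:
  I0: { [B → . + T +], [B → . b X y], [B → . y], [B' → . B] }  — shift
  I1: { [B → + . T +], [T → . y T X], [T → . y] }  — shift
  I2: { [B' → B .] }  — accept
  I3: { [B → . + T +], [B → . b X y], [B → . y], [B → b . X y], [T → . y T X], [T → . y], [X → . B y +], [X → . T] }  — shift
  I4: { [B → y .] }  — reduce
  I5: { [X → B . y +] }  — shift
  I6: { [X → T .] }  — reduce
  I7: { [B → b X . y] }  — shift
  I8: { [B → y .], [T → . y T X], [T → . y], [T → y . T X], [T → y .] }  — shift, 2 reduces
  I9: { [B → . + T +], [B → . b X y], [B → . y], [T → . y T X], [T → . y], [T → y T . X], [X → . B y +], [X → . T] }  — shift
  I10: { [T → . y T X], [T → . y], [T → y . T X], [T → y .] }  — shift, reduce
  I11: { [T → y T X .] }  — reduce
  I12: { [B → b X y .] }  — reduce
  I13: { [X → B y . +] }  — shift
  I14: { [X → B y + .] }  — reduce
  I15: { [B → + T . +] }  — shift
  I16: { [B → + T + .] }  — reduce

I8 contains complete items [B → y .], [T → y .] — reduce-reduce conflict.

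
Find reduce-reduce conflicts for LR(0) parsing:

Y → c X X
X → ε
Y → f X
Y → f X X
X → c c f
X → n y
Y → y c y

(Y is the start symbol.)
Yes — I7: [X → .] vs [Y → f X .]

A reduce-reduce conflict occurs when an LR(0) state has two complete items [A → α .] and [B → β .] — both call for a reduction, and with no lookahead the parser cannot choose between them.

Augment with Y' → Y and build the canonical LR(0) collection (I0 = CLOSURE({[Y' → . Y]}), then GOTO on every symbol after a dot until no new states appear). It has 16 states:
  I0: { [Y → . c X X], [Y → . f X X], [Y → . f X], [Y → . y c y], [Y' → . Y] }  — shift
  I1: { [Y' → Y .] }  — accept
  I2: { [X → . c c f], [X → . n y], [X → .], [Y → c . X X] }  — shift, reduce
  I3: { [X → . c c f], [X → . n y], [X → .], [Y → f . X X], [Y → f . X] }  — shift, reduce
  I4: { [Y → y . c y] }  — shift
  I5: { [Y → y c . y] }  — shift
  I6: { [Y → y c y .] }  — reduce
  I7: { [X → . c c f], [X → . n y], [X → .], [Y → f X . X], [Y → f X .] }  — shift, 2 reduces
  I8: { [X → c . c f] }  — shift
  I9: { [X → n . y] }  — shift
  I10: { [X → n y .] }  — reduce
  I11: { [X → c c . f] }  — shift
  I12: { [X → c c f .] }  — reduce
  I13: { [Y → f X X .] }  — reduce
  I14: { [X → . c c f], [X → . n y], [X → .], [Y → c X . X] }  — shift, reduce
  I15: { [Y → c X X .] }  — reduce

I7 contains complete items [X → .], [Y → f X .] — reduce-reduce conflict.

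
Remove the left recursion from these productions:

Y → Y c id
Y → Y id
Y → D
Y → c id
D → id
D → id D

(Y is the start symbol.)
Y → D Y'
Y → c id Y'
Y' → c id Y'
Y' → id Y'
Y' → ε
D → id
D → id D

Y is directly left-recursive. The standard transformation for
  A → A α₁ | ... | A α_m | β₁ | ... | β_n
is
  A  → β₁ A' | ... | β_n A'
  A' → α₁ A' | ... | α_m A' | ε

Y → D becomes Y → D Y'
Y → c id becomes Y → c id Y'
Y → Y c id becomes Y' → c id Y'
Y → Y id becomes Y' → id Y'
Add Y' → ε

Productions for other non-terminals are unchanged:
  D → id
  D → id D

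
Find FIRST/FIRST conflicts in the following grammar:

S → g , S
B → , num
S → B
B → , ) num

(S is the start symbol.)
A FIRST/FIRST conflict occurs when two productions N → α and N → β for the same non-terminal have FIRST(α) ∩ FIRST(β) ≠ ∅ (with ε ∈ FIRST of a nullable right-hand side, so two nullable alternatives also conflict).

FIRST sets of the non-terminals at (or reachable through a nullable prefix from) the front of some alternative:
  FIRST(B) = { ',' }

Productions for S:
  S → g , S: FIRST = { 'g' }
  S → B: FIRST = { ',' }
Productions for B:
  B → , num: FIRST = { ',' }
  B → , ) num: FIRST = { ',' }

Conflict for B: B → , num and B → , ) num
  Overlap: { ',' }

Answer: Yes. B → ',' num / B → ',' ')' num on { ',' }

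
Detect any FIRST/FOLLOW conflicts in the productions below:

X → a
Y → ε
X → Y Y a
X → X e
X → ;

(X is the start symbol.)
A FIRST/FOLLOW conflict occurs when a non-terminal N has a nullable alternative N → β (β ⇒* ε) and another alternative N → α with FIRST(α) ∩ FOLLOW(N) ≠ ∅: on such a lookahead the parser cannot decide between expanding α and letting N vanish via β.

Nullable non-terminals: Y.
Y has a nullable alternative but only one production, so nothing to check.

X has no nullable alternative, so no FIRST/FOLLOW check is needed there.

No FIRST/FOLLOW conflicts found.

Answer: No FIRST/FOLLOW conflicts.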